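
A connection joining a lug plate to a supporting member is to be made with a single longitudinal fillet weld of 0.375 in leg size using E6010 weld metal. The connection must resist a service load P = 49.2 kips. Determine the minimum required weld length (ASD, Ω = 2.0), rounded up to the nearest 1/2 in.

E60XX → F_EXX = 60 ksi.
Throat t_e = 0.707 × 0.375 = 0.2651 in.
r_n/Ω = (0.6 × 60 × 0.2651) / 2.0 = 4.772 kip/in.
L_req = P / (r_n/Ω) = 49.2 / 4.772 = 10.31 in total.
Round up → use L = 10.5 in.

L = 10.5 in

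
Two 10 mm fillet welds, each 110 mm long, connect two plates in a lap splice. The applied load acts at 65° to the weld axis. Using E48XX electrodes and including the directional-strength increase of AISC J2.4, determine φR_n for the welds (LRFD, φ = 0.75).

E48XX → F_EXX = 480 MPa.
t_e = 0.707 × 10 = 7.07 mm; A_we = 7.07 × 220 = 1555 mm².
Directional factor: 1.0 + 0.5 sin^1.5(65°) = 1.431.
F_nw = 0.6 × 480 × 1.431 = 412.2 MPa.
φR_n = 0.75 × 412.2 × 1555 × 10⁻³ = 480.9 kN.

φR_n ≈ 481 kN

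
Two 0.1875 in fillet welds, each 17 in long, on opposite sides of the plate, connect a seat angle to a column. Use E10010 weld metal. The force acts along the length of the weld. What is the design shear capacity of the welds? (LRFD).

φR_n ≈ 203 kip

E100XX → F_EXX = 100 ksi.
Effective throat t_e = 0.707 × 0.1875 = 0.1326 in.
Total length L = 34 in; A_we = 0.1326 × 34 = 4.507 in².
F_nw = 0.6 F_EXX = 0.6 × 100 = 60 ksi.
φR_n = 0.75 × 60 × 4.507 = 202.8 kip.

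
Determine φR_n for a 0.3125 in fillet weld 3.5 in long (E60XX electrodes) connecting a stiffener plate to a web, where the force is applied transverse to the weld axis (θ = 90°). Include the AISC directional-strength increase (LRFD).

E60XX → F_EXX = 60 ksi.
t_e = 0.707 × 0.3125 = 0.2209 in; A_we = 0.2209 × 3.5 = 0.7733 in².
Directional factor: 1.0 + 0.5 sin^1.5(90°) = 1.5.
F_nw = 0.6 × 60 × 1.5 = 54 ksi.
φR_n = 0.75 × 54 × 0.7733 = 31.32 kips.

φR_n ≈ 31.3 kips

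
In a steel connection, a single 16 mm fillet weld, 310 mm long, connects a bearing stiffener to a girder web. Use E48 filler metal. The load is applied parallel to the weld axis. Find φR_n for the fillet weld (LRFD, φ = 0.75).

E48XX → F_EXX = 480 MPa.
Effective throat t_e = 0.707 × 16 = 11.31 mm.
Total length L = 310 mm; A_we = 11.31 × 310 = 3507 mm².
F_nw = 0.6 F_EXX = 0.6 × 480 = 288 MPa.
φR_n = 0.75 × 288 × 3507 × 10⁻³ = 757.5 kN.

φR_n ≈ 757 kN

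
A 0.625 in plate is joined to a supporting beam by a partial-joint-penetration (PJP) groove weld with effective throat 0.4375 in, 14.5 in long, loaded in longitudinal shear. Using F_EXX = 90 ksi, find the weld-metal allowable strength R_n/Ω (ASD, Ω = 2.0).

Effective throat (given) t_e = 0.4375 in.
A_we = 0.4375 × 14.5 = 6.344 in².
F_nw = 0.6 F_EXX = 54 ksi.
R_n/Ω = (54 × 6.344) / 2.0 = 171.3 kip.

R_n/Ω ≈ 171 kip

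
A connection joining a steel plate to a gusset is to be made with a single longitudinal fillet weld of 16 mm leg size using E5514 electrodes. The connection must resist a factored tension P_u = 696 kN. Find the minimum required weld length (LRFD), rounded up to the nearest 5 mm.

E55XX → F_EXX = 550 MPa.
Throat t_e = 0.707 × 16 = 11.31 mm.
φr_n = 0.75 × 0.6 × 550 × 11.31 × 10⁻³ = 2.8 kN/mm.
L_req = P_u / φr_n = 696 / 2.8 = 248.6 mm total.
Round up → use L = 250 mm.

L = 250 mm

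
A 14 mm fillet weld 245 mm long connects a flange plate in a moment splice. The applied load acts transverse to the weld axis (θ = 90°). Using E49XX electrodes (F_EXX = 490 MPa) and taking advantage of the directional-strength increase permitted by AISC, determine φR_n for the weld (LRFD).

φR_n ≈ 802 kN

t_e = 0.707 × 14 = 9.898 mm; A_we = 9.898 × 245 = 2425 mm².
Directional factor: 1.0 + 0.5 sin^1.5(90°) = 1.5.
F_nw = 0.6 × 490 × 1.5 = 441 MPa.
φR_n = 0.75 × 441 × 2425 × 10⁻³ = 802.1 kN.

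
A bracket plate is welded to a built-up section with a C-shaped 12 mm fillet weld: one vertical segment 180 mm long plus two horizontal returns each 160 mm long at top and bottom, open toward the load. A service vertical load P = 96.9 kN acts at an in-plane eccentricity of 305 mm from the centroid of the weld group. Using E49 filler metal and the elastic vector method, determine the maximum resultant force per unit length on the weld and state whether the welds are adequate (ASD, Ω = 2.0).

E49XX → F_EXX = 490 MPa.
Total weld length L_w = 500 mm. Treat welds as unit-width lines.
Centroid: x̄ = 2×160×80 / 500 = 51.2 mm from the vertical weld.
Polar moment about centroid: J = I_x + I_y = [180³/12 + 2×160×90²] + [180×51.2² + 2(160³/12 + 160×28.8²)] = 4498000 mm³.
Direct shear f_v = P/L_w = 96.9×10³ / 500 = 193.8 N/mm (vertical).
Torsion M = P·e = 96.9×10³ × 305 = 29554000 N·mm.
Critical point at (x, y) = (108.8, 90) from centroid. f_tx = M·y/J = 591.4 N/mm; f_ty = M·x/J = 714.9 N/mm.
Resultant f_max = √[f_tx² + (f_v + f_ty)²] = √[591.4² + (193.8 + 714.9)²] = 1084 N/mm.
Capacity per unit length: r_n/Ω = (1/2.0) × 0.6 × 490 × (0.707 × 12) = 1247 N/mm.
1084 ≤ 1247 → adequate.

f_max ≈ 1080 N/mm; adequate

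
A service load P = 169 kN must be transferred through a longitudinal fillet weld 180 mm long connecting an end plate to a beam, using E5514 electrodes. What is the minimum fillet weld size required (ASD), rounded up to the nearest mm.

w = 9 mm

E55XX → F_EXX = 550 MPa.
Total weld length L = 180 mm.
Required throat t_e = P × Ω / (0.6 F_EXX × L) = 169 × 2.0 / (0.6 × 550 × 180 × 10⁻³) = 5.69 mm.
Required leg w = t_e / 0.707 = 8.048 mm → use 9 mm.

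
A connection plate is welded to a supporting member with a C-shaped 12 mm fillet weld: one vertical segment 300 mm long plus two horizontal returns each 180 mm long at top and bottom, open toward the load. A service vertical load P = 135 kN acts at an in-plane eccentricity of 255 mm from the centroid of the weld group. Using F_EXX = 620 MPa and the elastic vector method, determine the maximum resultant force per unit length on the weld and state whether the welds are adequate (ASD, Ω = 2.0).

Total weld length L_w = 660 mm. Treat welds as unit-width lines.
Centroid: x̄ = 2×180×90 / 660 = 49.09 mm from the vertical weld.
Polar moment about centroid: J = I_x + I_y = [300³/12 + 2×180×150²] + [300×49.09² + 2(180³/12 + 180×40.91²)] = 12650000 mm³.
Direct shear f_v = P/L_w = 135×10³ / 660 = 204.5 N/mm (vertical).
Torsion M = P·e = 135×10³ × 255 = 34425000 N·mm.
Critical point at (x, y) = (130.9, 150) from centroid. f_tx = M·y/J = 408.3 N/mm; f_ty = M·x/J = 356.3 N/mm.
Resultant f_max = √[f_tx² + (f_v + f_ty)²] = √[408.3² + (204.5 + 356.3)²] = 693.7 N/mm.
Capacity per unit length: r_n/Ω = (1/2.0) × 0.6 × 620 × (0.707 × 12) = 1578 N/mm.
693.7 ≤ 1578 → adequate.

f_max ≈ 694 N/mm; adequate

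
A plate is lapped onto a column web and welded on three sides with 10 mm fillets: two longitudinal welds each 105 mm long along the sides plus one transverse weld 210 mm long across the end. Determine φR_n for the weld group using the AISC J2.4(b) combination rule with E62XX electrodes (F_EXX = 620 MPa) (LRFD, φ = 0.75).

t_e = 0.707 × 10 = 7.07 mm.
R_nwl = 0.6 × 620 × 7.07 × 210 × 10⁻³ = 552.3 kN (longitudinal, 2 welds).
R_nwt = 0.6 × 620 × 7.07 × 210 × 10⁻³ = 552.3 kN (transverse, base value).
(i) R_nwl + R_nwt = 1105 kN; (ii) 0.85 R_nwl + 1.5 R_nwt = 1298 kN.
R_n = max = 1298 kN [governs: (ii)]; φR_n = 973.4 kN.

φR_n ≈ 973 kN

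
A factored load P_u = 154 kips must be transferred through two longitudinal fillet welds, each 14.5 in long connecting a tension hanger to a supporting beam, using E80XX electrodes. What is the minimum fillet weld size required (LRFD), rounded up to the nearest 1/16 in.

w = 1/4 in

E80XX → F_EXX = 80 ksi.
Total weld length L = 29 in.
Required throat t_e = P_u / (φ × 0.6 F_EXX × L) = 154 / (0.75 × 0.6 × 80 × 29) = 0.1475 in.
Required leg w = t_e / 0.707 = 0.2086 in → use 1/4 in.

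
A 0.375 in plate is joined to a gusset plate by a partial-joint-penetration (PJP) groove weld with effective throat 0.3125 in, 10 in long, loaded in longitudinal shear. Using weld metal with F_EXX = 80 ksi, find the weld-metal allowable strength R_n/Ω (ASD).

Effective throat (given) t_e = 0.3125 in.
A_we = 0.3125 × 10 = 3.125 in².
F_nw = 0.6 F_EXX = 48 ksi.
R_n/Ω = (48 × 3.125) / 2.0 = 75 kips.

R_n/Ω ≈ 75 kips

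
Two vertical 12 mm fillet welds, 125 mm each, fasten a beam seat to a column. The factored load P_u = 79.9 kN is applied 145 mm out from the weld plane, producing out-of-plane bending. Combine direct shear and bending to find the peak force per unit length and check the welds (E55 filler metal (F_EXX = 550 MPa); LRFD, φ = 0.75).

L_w = 2 × 125 = 250 mm; section modulus (unit throat) S = 2 × L²/6 = 5208 mm².
Direct shear f_v = P/L_w = 79.9×10³/250 = 319.6 N/mm.
Moment M = P × e = 79.9×10³ × 145 = 11586000 N·mm; bending f_b = M/S = 2224 N/mm.
f_max = √(f_v² + f_b²) = √(319.6² + 2224²) = 2247 N/mm.
φr_n = 0.75 × 0.6 × 550 × (0.707 × 12) = 2100 N/mm → NOT adequate.

f_max ≈ 2250 N/mm; NOT adequate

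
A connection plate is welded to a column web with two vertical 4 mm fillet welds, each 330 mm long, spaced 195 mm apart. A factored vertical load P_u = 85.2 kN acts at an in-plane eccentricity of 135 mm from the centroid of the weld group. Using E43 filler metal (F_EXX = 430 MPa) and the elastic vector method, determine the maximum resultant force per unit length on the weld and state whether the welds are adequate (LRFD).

f_max ≈ 269 N/mm; adequate

Total weld length L_w = 660 mm. Treat welds as unit-width lines.
Polar moment about centroid: J = 2[d³/12 + d(b/2)²] = 2[330³/12 + 330×97.5²] = 12260000 mm³.
Direct shear f_v = P/L_w = 85.2×10³ / 660 = 129.1 N/mm (vertical).
Torsion M = P·e = 85.2×10³ × 135 = 11502000 N·mm.
Critical point at (x, y) = (97.5, 165) from centroid. f_tx = M·y/J = 154.8 N/mm; f_ty = M·x/J = 91.44 N/mm.
Resultant f_max = √[f_tx² + (f_v + f_ty)²] = √[154.8² + (129.1 + 91.44)²] = 269.4 N/mm.
Capacity per unit length: φr_n = 0.75 × 0.6 × 430 × (0.707 × 4) = 547.2 N/mm.
269.4 ≤ 547.2 → adequate.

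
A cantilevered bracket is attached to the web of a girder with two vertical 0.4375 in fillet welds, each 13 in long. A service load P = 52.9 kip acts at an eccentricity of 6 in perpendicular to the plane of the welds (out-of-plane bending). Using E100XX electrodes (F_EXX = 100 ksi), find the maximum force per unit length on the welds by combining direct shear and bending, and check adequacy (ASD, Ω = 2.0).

f_max ≈ 5.99 kip/in; adequate

L_w = 2 × 13 = 26 in; section modulus (unit throat) S = 2 × L²/6 = 56.33 in².
Direct shear f_v = P/L_w = 52.9/26 = 2.035 kip/in.
Moment M = P × e = 52.9 × 6 = 317.4 kip·in; bending f_b = M/S = 5.634 kip/in.
f_max = √(f_v² + f_b²) = √(2.035² + 5.634²) = 5.99 kip/in.
r_n/Ω = (1/2.0) × 0.6 × 100 × (0.707 × 0.4375) = 9.279 kip/in → adequate.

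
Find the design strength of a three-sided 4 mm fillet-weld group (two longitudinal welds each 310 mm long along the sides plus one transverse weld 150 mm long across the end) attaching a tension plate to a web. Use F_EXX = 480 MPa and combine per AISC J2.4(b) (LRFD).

φR_n ≈ 470 kN

t_e = 0.707 × 4 = 2.828 mm.
R_nwl = 0.6 × 480 × 2.828 × 620 × 10⁻³ = 505 kN (longitudinal, 2 welds).
R_nwt = 0.6 × 480 × 2.828 × 150 × 10⁻³ = 122.2 kN (transverse, base value).
(i) R_nwl + R_nwt = 627.1 kN; (ii) 0.85 R_nwl + 1.5 R_nwt = 612.5 kN.
R_n = max = 627.1 kN [governs: (i)]; φR_n = 470.4 kN.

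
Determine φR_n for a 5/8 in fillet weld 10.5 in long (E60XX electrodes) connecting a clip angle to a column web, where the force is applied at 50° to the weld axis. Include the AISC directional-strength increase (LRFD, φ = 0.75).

φR_n ≈ 167 kip

E60XX → F_EXX = 60 ksi.
t_e = 0.707 × 0.625 = 0.4419 in; A_we = 0.4419 × 10.5 = 4.64 in².
Directional factor: 1.0 + 0.5 sin^1.5(50°) = 1.335.
F_nw = 0.6 × 60 × 1.335 = 48.07 ksi.
φR_n = 0.75 × 48.07 × 4.64 = 167.3 kip.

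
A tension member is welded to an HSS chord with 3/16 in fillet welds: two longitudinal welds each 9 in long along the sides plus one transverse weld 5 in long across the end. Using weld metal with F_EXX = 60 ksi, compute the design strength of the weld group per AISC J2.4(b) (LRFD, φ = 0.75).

φR_n ≈ 82.3 kips

t_e = 0.707 × 0.1875 = 0.1326 in.
R_nwl = 0.6 × 60 × 0.1326 × 18 = 85.9 kips (longitudinal, 2 welds).
R_nwt = 0.6 × 60 × 0.1326 × 5 = 23.86 kips (transverse, base value).
(i) R_nwl + R_nwt = 109.8 kips; (ii) 0.85 R_nwl + 1.5 R_nwt = 108.8 kips.
R_n = max = 109.8 kips [governs: (i)]; φR_n = 82.32 kips.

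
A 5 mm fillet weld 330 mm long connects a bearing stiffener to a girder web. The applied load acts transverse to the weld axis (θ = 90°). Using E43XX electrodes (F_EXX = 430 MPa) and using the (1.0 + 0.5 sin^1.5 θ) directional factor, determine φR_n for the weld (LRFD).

φR_n ≈ 339 kN

t_e = 0.707 × 5 = 3.535 mm; A_we = 3.535 × 330 = 1167 mm².
Directional factor: 1.0 + 0.5 sin^1.5(90°) = 1.5.
F_nw = 0.6 × 430 × 1.5 = 387 MPa.
φR_n = 0.75 × 387 × 1167 × 10⁻³ = 338.6 kN.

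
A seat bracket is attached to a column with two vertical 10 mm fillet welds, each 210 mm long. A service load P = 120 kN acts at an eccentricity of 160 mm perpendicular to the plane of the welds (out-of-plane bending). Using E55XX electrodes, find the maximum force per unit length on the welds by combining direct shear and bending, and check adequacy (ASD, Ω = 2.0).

f_max ≈ 1340 N/mm; NOT adequate

E55XX → F_EXX = 550 MPa.
L_w = 2 × 210 = 420 mm; section modulus (unit throat) S = 2 × L²/6 = 14700 mm².
Direct shear f_v = P/L_w = 120×10³/420 = 285.7 N/mm.
Moment M = P × e = 120×10³ × 160 = 19200000 N·mm; bending f_b = M/S = 1306 N/mm.
f_max = √(f_v² + f_b²) = √(285.7² + 1306²) = 1337 N/mm.
r_n/Ω = (1/2.0) × 0.6 × 550 × (0.707 × 10) = 1167 N/mm → NOT adequate.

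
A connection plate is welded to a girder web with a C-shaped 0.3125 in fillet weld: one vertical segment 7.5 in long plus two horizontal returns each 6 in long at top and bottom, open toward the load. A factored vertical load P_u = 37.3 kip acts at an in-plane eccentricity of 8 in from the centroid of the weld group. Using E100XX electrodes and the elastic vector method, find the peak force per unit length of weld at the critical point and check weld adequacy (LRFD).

E100XX → F_EXX = 100 ksi.
Total weld length L_w = 19.5 in. Treat welds as unit-width lines.
Centroid: x̄ = 2×6×3 / 19.5 = 1.846 in from the vertical weld.
Polar moment about centroid: J = I_x + I_y = [7.5³/12 + 2×6×3.75²] + [7.5×1.846² + 2(6³/12 + 6×1.154²)] = 281.4 in³.
Direct shear f_v = P/L_w = 37.3 / 19.5 = 1.913 kip/in (vertical).
Torsion M = P·e = 37.3 × 8 = 298.4 kip·in.
Critical point at (x, y) = (4.154, 3.75) from centroid. f_tx = M·y/J = 3.976 kip/in; f_ty = M·x/J = 4.404 kip/in.
Resultant f_max = √[f_tx² + (f_v + f_ty)²] = √[3.976² + (1.913 + 4.404)²] = 7.464 kip/in.
Capacity per unit length: φr_n = 0.75 × 0.6 × 100 × (0.707 × 0.3125) = 9.942 kip/in.
7.464 ≤ 9.942 → adequate.

f_max ≈ 7.46 kip/in; adequate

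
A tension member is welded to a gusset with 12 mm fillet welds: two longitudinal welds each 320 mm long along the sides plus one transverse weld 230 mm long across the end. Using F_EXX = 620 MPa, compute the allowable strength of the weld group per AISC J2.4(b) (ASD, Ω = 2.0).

R_n/Ω ≈ 1400 kN

t_e = 0.707 × 12 = 8.484 mm.
R_nwl = 0.6 × 620 × 8.484 × 640 × 10⁻³ = 2020 kN (longitudinal, 2 welds).
R_nwt = 0.6 × 620 × 8.484 × 230 × 10⁻³ = 725.9 kN (transverse, base value).
(i) R_nwl + R_nwt = 2746 kN; (ii) 0.85 R_nwl + 1.5 R_nwt = 2806 kN.
R_n = max = 2806 kN [governs: (ii)]; R_n/Ω = 1403 kN.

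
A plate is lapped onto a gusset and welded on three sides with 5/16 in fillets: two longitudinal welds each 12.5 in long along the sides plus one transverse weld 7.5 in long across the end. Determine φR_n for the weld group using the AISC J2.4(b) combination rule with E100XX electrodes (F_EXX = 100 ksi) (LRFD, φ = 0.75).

t_e = 0.707 × 0.3125 = 0.2209 in.
R_nwl = 0.6 × 100 × 0.2209 × 25 = 331.4 kips (longitudinal, 2 welds).
R_nwt = 0.6 × 100 × 0.2209 × 7.5 = 99.42 kips (transverse, base value).
(i) R_nwl + R_nwt = 430.8 kips; (ii) 0.85 R_nwl + 1.5 R_nwt = 430.8 kips.
R_n = max = 430.8 kips [governs: (ii)]; φR_n = 323.1 kips.

φR_n ≈ 323 kips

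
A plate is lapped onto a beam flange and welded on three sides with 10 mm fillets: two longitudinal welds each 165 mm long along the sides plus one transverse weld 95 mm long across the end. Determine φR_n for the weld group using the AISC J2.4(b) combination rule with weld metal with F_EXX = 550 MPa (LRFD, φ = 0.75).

φR_n ≈ 744 kN

t_e = 0.707 × 10 = 7.07 mm.
R_nwl = 0.6 × 550 × 7.07 × 330 × 10⁻³ = 769.9 kN (longitudinal, 2 welds).
R_nwt = 0.6 × 550 × 7.07 × 95 × 10⁻³ = 221.6 kN (transverse, base value).
(i) R_nwl + R_nwt = 991.6 kN; (ii) 0.85 R_nwl + 1.5 R_nwt = 986.9 kN.
R_n = max = 991.6 kN [governs: (i)]; φR_n = 743.7 kN.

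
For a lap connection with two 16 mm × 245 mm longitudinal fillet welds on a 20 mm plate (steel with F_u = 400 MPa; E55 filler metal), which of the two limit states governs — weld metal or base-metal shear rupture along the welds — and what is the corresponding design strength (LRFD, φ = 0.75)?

φR_n ≈ 1370 kN (weld metal governs)

E55XX → F_EXX = 550 MPa.
t_e = 0.707 × 16 = 11.31 mm; L = 490 mm.
Weld metal: φR_n = 0.75 × 0.6 × 550 × 11.31 × 490 × 10⁻³ = 1372 kN.
Base metal (shear rupture): φR_n = 0.75 × 0.6 × 400 × 20 × 490 × 10⁻³ = 1764 kN.
Governing: weld metal.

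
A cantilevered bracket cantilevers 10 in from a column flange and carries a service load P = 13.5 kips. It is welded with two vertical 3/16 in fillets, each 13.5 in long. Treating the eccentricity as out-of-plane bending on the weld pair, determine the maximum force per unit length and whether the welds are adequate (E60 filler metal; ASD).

f_max ≈ 2.28 kip/in; adequate

E60XX → F_EXX = 60 ksi.
L_w = 2 × 13.5 = 27 in; section modulus (unit throat) S = 2 × L²/6 = 60.75 in².
Direct shear f_v = P/L_w = 13.5/27 = 0.5 kip/in.
Moment M = P × e = 13.5 × 10 = 135 kip·in; bending f_b = M/S = 2.222 kip/in.
f_max = √(f_v² + f_b²) = √(0.5² + 2.222²) = 2.278 kip/in.
r_n/Ω = (1/2.0) × 0.6 × 60 × (0.707 × 0.1875) = 2.386 kip/in → adequate.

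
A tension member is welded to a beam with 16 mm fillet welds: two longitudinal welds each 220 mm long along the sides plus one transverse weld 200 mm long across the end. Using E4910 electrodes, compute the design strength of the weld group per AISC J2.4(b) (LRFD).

E49XX → F_EXX = 490 MPa.
t_e = 0.707 × 16 = 11.31 mm.
R_nwl = 0.6 × 490 × 11.31 × 440 × 10⁻³ = 1463 kN (longitudinal, 2 welds).
R_nwt = 0.6 × 490 × 11.31 × 200 × 10⁻³ = 665.1 kN (transverse, base value).
(i) R_nwl + R_nwt = 2128 kN; (ii) 0.85 R_nwl + 1.5 R_nwt = 2242 kN.
R_n = max = 2242 kN [governs: (ii)]; φR_n = 1681 kN.

φR_n ≈ 1680 kN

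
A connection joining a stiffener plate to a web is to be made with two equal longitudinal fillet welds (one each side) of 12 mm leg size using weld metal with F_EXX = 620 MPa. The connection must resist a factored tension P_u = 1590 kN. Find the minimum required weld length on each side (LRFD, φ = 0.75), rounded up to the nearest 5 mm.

Throat t_e = 0.707 × 12 = 8.484 mm.
φr_n = 0.75 × 0.6 × 620 × 8.484 × 10⁻³ = 2.367 kN/mm.
L_req = P_u / φr_n = 1590 / 2.367 = 671.7 mm total.
Per side: 671.7 / 2 = 335.9 mm.
Round up → use L = 340 mm on each side.

L = 340 mm on each side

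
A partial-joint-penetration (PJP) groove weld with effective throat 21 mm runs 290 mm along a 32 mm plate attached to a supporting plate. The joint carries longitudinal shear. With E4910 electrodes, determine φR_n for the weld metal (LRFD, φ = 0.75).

E49XX → F_EXX = 490 MPa.
Effective throat (given) t_e = 21 mm.
A_we = 21 × 290 = 6090 mm².
F_nw = 0.6 F_EXX = 294 MPa.
φR_n = 0.75 × 294 × 6090 × 10⁻³ = 1343 kN.

φR_n ≈ 1340 kN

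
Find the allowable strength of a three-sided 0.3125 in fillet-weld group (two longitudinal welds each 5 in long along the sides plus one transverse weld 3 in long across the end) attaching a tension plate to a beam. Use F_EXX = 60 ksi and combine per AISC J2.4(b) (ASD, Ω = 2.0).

t_e = 0.707 × 0.3125 = 0.2209 in.
R_nwl = 0.6 × 60 × 0.2209 × 10 = 79.54 kips (longitudinal, 2 welds).
R_nwt = 0.6 × 60 × 0.2209 × 3 = 23.86 kips (transverse, base value).
(i) R_nwl + R_nwt = 103.4 kips; (ii) 0.85 R_nwl + 1.5 R_nwt = 103.4 kips.
R_n = max = 103.4 kips [governs: (i)]; R_n/Ω = 51.7 kips.

R_n/Ω ≈ 51.7 kips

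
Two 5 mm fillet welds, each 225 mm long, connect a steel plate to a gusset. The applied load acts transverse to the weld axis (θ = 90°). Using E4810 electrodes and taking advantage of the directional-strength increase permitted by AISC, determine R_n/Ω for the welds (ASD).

E48XX → F_EXX = 480 MPa.
t_e = 0.707 × 5 = 3.535 mm; A_we = 3.535 × 450 = 1591 mm².
Directional factor: 1.0 + 0.5 sin^1.5(90°) = 1.5.
F_nw = 0.6 × 480 × 1.5 = 432 MPa.
R_n/Ω = (432 × 1591) / 2.0 × 10⁻³ = 343.6 kN.

R_n/Ω ≈ 344 kN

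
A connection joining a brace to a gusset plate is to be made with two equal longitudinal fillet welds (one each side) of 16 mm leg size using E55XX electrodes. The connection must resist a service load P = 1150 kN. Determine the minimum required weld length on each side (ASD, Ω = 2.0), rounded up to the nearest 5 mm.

L = 310 mm on each side

E55XX → F_EXX = 550 MPa.
Throat t_e = 0.707 × 16 = 11.31 mm.
r_n/Ω = (0.6 × 550 × 11.31) / 2.0 = 1866 N/mm = 1.866 kN/mm.
L_req = P / (r_n/Ω) = 1150 / 1.866 = 616.1 mm total.
Per side: 616.1 / 2 = 308.1 mm.
Round up → use L = 310 mm on each side.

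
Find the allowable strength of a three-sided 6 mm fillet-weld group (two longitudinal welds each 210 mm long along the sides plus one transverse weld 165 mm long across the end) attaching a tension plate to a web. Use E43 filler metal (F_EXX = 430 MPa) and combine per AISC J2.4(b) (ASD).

R_n/Ω ≈ 331 kN

t_e = 0.707 × 6 = 4.242 mm.
R_nwl = 0.6 × 430 × 4.242 × 420 × 10⁻³ = 459.7 kN (longitudinal, 2 welds).
R_nwt = 0.6 × 430 × 4.242 × 165 × 10⁻³ = 180.6 kN (transverse, base value).
(i) R_nwl + R_nwt = 640.2 kN; (ii) 0.85 R_nwl + 1.5 R_nwt = 661.6 kN.
R_n = max = 661.6 kN [governs: (ii)]; R_n/Ω = 330.8 kN.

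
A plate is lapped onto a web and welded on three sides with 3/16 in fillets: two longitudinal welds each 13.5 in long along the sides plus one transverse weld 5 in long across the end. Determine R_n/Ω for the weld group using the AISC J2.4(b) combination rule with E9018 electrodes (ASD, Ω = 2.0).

R_n/Ω ≈ 115 kips

E90XX → F_EXX = 90 ksi.
t_e = 0.707 × 0.1875 = 0.1326 in.
R_nwl = 0.6 × 90 × 0.1326 × 27 = 193.3 kips (longitudinal, 2 welds).
R_nwt = 0.6 × 90 × 0.1326 × 5 = 35.79 kips (transverse, base value).
(i) R_nwl + R_nwt = 229.1 kips; (ii) 0.85 R_nwl + 1.5 R_nwt = 218 kips.
R_n = max = 229.1 kips [governs: (i)]; R_n/Ω = 114.5 kips.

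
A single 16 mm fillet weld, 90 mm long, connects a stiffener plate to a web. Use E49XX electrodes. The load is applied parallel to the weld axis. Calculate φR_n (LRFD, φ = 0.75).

E49XX → F_EXX = 490 MPa.
Effective throat t_e = 0.707 × 16 = 11.31 mm.
Total length L = 90 mm; A_we = 11.31 × 90 = 1018 mm².
F_nw = 0.6 F_EXX = 0.6 × 490 = 294 MPa.
φR_n = 0.75 × 294 × 1018 × 10⁻³ = 224.5 kN.

φR_n ≈ 224 kN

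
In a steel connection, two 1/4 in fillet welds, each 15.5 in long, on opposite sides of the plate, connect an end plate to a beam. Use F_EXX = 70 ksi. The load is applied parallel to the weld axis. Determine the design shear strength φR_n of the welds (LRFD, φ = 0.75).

Effective throat t_e = 0.707 × 0.25 = 0.1767 in.
Total length L = 31 in; A_we = 0.1767 × 31 = 5.479 in².
F_nw = 0.6 F_EXX = 0.6 × 70 = 42 ksi.
φR_n = 0.75 × 42 × 5.479 = 172.6 kip.

φR_n ≈ 173 kip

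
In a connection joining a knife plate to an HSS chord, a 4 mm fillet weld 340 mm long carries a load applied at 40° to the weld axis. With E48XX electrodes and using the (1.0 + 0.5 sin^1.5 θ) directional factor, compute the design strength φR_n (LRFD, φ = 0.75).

E48XX → F_EXX = 480 MPa.
t_e = 0.707 × 4 = 2.828 mm; A_we = 2.828 × 340 = 961.5 mm².
Directional factor: 1.0 + 0.5 sin^1.5(40°) = 1.258.
F_nw = 0.6 × 480 × 1.258 = 362.2 MPa.
φR_n = 0.75 × 362.2 × 961.5 × 10⁻³ = 261.2 kN.

φR_n ≈ 261 kN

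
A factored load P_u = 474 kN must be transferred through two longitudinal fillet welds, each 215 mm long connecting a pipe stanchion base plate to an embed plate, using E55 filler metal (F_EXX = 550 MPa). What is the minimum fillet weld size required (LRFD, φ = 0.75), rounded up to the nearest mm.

w = 7 mm

Total weld length L = 430 mm.
Required throat t_e = P_u / (φ × 0.6 F_EXX × L) = 474 / (0.75 × 0.6 × 550 × 430 × 10⁻³) = 4.454 mm.
Required leg w = t_e / 0.707 = 6.3 mm → use 7 mm.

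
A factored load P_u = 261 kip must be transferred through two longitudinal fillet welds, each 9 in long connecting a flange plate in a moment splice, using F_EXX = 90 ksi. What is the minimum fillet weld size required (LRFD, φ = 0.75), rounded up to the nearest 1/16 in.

w = 9/16 in

Total weld length L = 18 in.
Required throat t_e = P_u / (φ × 0.6 F_EXX × L) = 261 / (0.75 × 0.6 × 90 × 18) = 0.358 in.
Required leg w = t_e / 0.707 = 0.5064 in → use 9/16 in.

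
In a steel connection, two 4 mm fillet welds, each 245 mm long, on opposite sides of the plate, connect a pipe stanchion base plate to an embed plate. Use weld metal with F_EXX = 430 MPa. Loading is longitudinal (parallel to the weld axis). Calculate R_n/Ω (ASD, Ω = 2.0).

Effective throat t_e = 0.707 × 4 = 2.828 mm.
Total length L = 490 mm; A_we = 2.828 × 490 = 1386 mm².
F_nw = 0.6 F_EXX = 0.6 × 430 = 258 MPa.
R_n = 258 × 1386 × 10⁻³ = 357.5 kN; R_n/Ω = 357.5/2.0 = 178.8 kN.

R_n/Ω ≈ 179 kN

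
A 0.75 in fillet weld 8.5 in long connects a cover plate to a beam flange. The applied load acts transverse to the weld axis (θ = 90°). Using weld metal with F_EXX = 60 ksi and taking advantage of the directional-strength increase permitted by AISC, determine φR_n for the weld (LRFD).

φR_n ≈ 183 kip

t_e = 0.707 × 0.75 = 0.5302 in; A_we = 0.5302 × 8.5 = 4.507 in².
Directional factor: 1.0 + 0.5 sin^1.5(90°) = 1.5.
F_nw = 0.6 × 60 × 1.5 = 54 ksi.
φR_n = 0.75 × 54 × 4.507 = 182.5 kip.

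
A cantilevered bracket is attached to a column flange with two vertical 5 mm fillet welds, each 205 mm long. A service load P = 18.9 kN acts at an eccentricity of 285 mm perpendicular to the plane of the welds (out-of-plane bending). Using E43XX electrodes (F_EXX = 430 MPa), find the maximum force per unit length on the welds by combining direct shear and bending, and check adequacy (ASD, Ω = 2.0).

L_w = 2 × 205 = 410 mm; section modulus (unit throat) S = 2 × L²/6 = 14010 mm².
Direct shear f_v = P/L_w = 18.9×10³/410 = 46.1 N/mm.
Moment M = P × e = 18.9×10³ × 285 = 5386500 N·mm; bending f_b = M/S = 384.5 N/mm.
f_max = √(f_v² + f_b²) = √(46.1² + 384.5²) = 387.3 N/mm.
r_n/Ω = (1/2.0) × 0.6 × 430 × (0.707 × 5) = 456 N/mm → adequate.

f_max ≈ 387 N/mm; adequate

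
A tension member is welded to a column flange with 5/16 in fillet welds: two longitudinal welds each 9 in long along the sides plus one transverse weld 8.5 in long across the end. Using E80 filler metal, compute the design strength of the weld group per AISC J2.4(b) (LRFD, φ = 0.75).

φR_n ≈ 223 kip

E80XX → F_EXX = 80 ksi.
t_e = 0.707 × 0.3125 = 0.2209 in.
R_nwl = 0.6 × 80 × 0.2209 × 18 = 190.9 kip (longitudinal, 2 welds).
R_nwt = 0.6 × 80 × 0.2209 × 8.5 = 90.14 kip (transverse, base value).
(i) R_nwl + R_nwt = 281 kip; (ii) 0.85 R_nwl + 1.5 R_nwt = 297.5 kip.
R_n = max = 297.5 kip [governs: (ii)]; φR_n = 223.1 kip.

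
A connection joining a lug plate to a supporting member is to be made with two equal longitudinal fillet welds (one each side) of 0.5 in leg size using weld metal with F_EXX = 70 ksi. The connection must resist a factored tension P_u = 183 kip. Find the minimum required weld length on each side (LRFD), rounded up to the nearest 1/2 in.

L = 8.5 in on each side

Throat t_e = 0.707 × 0.5 = 0.3535 in.
φr_n = 0.75 × 0.6 × 70 × 0.3535 = 11.14 kip/in.
L_req = P_u / φr_n = 183 / 11.14 = 16.43 in total.
Per side: 16.43 / 2 = 8.217 in.
Round up → use L = 8.5 in on each side.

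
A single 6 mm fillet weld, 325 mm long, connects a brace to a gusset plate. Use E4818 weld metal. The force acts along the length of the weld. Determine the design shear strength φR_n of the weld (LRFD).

E48XX → F_EXX = 480 MPa.
Effective throat t_e = 0.707 × 6 = 4.242 mm.
Total length L = 325 mm; A_we = 4.242 × 325 = 1379 mm².
F_nw = 0.6 F_EXX = 0.6 × 480 = 288 MPa.
φR_n = 0.75 × 288 × 1379 × 10⁻³ = 297.8 kN.

φR_n ≈ 298 kN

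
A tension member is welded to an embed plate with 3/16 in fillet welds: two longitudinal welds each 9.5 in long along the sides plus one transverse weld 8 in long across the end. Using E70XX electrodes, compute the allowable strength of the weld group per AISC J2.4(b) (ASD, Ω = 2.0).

R_n/Ω ≈ 78.4 kips

E70XX → F_EXX = 70 ksi.
t_e = 0.707 × 0.1875 = 0.1326 in.
R_nwl = 0.6 × 70 × 0.1326 × 19 = 105.8 kips (longitudinal, 2 welds).
R_nwt = 0.6 × 70 × 0.1326 × 8 = 44.54 kips (transverse, base value).
(i) R_nwl + R_nwt = 150.3 kips; (ii) 0.85 R_nwl + 1.5 R_nwt = 156.7 kips.
R_n = max = 156.7 kips [governs: (ii)]; R_n/Ω = 78.36 kips.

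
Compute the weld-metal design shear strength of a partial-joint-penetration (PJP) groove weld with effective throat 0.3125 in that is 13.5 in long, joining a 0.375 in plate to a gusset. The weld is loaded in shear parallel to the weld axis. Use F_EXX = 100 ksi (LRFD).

φR_n ≈ 190 kips

Effective throat (given) t_e = 0.3125 in.
A_we = 0.3125 × 13.5 = 4.219 in².
F_nw = 0.6 F_EXX = 60 ksi.
φR_n = 0.75 × 60 × 4.219 = 189.8 kips.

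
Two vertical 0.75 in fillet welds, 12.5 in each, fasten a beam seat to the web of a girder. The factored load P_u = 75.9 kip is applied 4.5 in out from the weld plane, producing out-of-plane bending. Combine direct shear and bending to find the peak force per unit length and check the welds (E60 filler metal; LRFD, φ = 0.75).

E60XX → F_EXX = 60 ksi.
L_w = 2 × 12.5 = 25 in; section modulus (unit throat) S = 2 × L²/6 = 52.08 in².
Direct shear f_v = P/L_w = 75.9/25 = 3.036 kip/in.
Moment M = P × e = 75.9 × 4.5 = 341.55 kip·in; bending f_b = M/S = 6.558 kip/in.
f_max = √(f_v² + f_b²) = √(3.036² + 6.558²) = 7.226 kip/in.
φr_n = 0.75 × 0.6 × 60 × (0.707 × 0.75) = 14.32 kip/in → adequate.

f_max ≈ 7.23 kip/in; adequate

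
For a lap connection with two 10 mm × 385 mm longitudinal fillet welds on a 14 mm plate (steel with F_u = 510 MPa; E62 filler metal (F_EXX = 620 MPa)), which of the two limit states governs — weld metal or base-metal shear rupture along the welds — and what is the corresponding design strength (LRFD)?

φR_n ≈ 1520 kN (weld metal governs)

t_e = 0.707 × 10 = 7.07 mm; L = 770 mm.
Weld metal: φR_n = 0.75 × 0.6 × 620 × 7.07 × 770 × 10⁻³ = 1519 kN.
Base metal (shear rupture): φR_n = 0.75 × 0.6 × 510 × 14 × 770 × 10⁻³ = 2474 kN.
Governing: weld metal.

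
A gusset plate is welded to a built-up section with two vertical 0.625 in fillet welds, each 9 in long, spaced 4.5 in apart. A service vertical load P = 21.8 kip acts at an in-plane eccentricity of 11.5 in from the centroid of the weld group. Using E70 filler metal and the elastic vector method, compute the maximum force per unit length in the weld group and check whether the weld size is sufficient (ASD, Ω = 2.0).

E70XX → F_EXX = 70 ksi.
Total weld length L_w = 18 in. Treat welds as unit-width lines.
Polar moment about centroid: J = 2[d³/12 + d(b/2)²] = 2[9³/12 + 9×2.25²] = 212.6 in³.
Direct shear f_v = P/L_w = 21.8 / 18 = 1.211 kip/in (vertical).
Torsion M = P·e = 21.8 × 11.5 = 250.7 kip·in.
Critical point at (x, y) = (2.25, 4.5) from centroid. f_tx = M·y/J = 5.306 kip/in; f_ty = M·x/J = 2.653 kip/in.
Resultant f_max = √[f_tx² + (f_v + f_ty)²] = √[5.306² + (1.211 + 2.653)²] = 6.564 kip/in.
Capacity per unit length: r_n/Ω = (1/2.0) × 0.6 × 70 × (0.707 × 0.625) = 9.279 kip/in.
6.564 ≤ 9.279 → adequate.

f_max ≈ 6.56 kip/in; adequate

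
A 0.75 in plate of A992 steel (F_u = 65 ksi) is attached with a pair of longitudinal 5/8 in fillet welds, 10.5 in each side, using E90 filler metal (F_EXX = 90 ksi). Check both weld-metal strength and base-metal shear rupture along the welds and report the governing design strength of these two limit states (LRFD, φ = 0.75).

φR_n ≈ 376 kips (weld metal governs)

t_e = 0.707 × 0.625 = 0.4419 in; L = 21 in.
Weld metal: φR_n = 0.75 × 0.6 × 90 × 0.4419 × 21 = 375.8 kips.
Base metal (shear rupture): φR_n = 0.75 × 0.6 × 65 × 0.75 × 21 = 460.7 kips.
Governing: weld metal.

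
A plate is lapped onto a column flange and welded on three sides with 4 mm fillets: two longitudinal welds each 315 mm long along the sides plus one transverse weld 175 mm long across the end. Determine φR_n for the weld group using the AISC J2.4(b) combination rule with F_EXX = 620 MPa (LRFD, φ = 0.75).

t_e = 0.707 × 4 = 2.828 mm.
R_nwl = 0.6 × 620 × 2.828 × 630 × 10⁻³ = 662.8 kN (longitudinal, 2 welds).
R_nwt = 0.6 × 620 × 2.828 × 175 × 10⁻³ = 184.1 kN (transverse, base value).
(i) R_nwl + R_nwt = 846.9 kN; (ii) 0.85 R_nwl + 1.5 R_nwt = 839.5 kN.
R_n = max = 846.9 kN [governs: (i)]; φR_n = 635.2 kN.

φR_n ≈ 635 kN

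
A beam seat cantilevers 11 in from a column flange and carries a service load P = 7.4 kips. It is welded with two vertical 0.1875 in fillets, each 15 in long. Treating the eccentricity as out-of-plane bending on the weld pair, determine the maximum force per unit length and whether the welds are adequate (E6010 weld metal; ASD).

E60XX → F_EXX = 60 ksi.
L_w = 2 × 15 = 30 in; section modulus (unit throat) S = 2 × L²/6 = 75 in².
Direct shear f_v = P/L_w = 7.4/30 = 0.2467 kip/in.
Moment M = P × e = 7.4 × 11 = 81.4 kip·in; bending f_b = M/S = 1.085 kip/in.
f_max = √(f_v² + f_b²) = √(0.2467² + 1.085²) = 1.113 kip/in.
r_n/Ω = (1/2.0) × 0.6 × 60 × (0.707 × 0.1875) = 2.386 kip/in → adequate.

f_max ≈ 1.11 kip/in; adequate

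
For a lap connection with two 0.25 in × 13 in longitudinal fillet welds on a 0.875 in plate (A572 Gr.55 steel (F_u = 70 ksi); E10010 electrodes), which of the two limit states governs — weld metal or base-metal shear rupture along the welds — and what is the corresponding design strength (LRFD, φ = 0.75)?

φR_n ≈ 207 kips (weld metal governs)

E100XX → F_EXX = 100 ksi.
t_e = 0.707 × 0.25 = 0.1767 in; L = 26 in.
Weld metal: φR_n = 0.75 × 0.6 × 100 × 0.1767 × 26 = 206.8 kips.
Base metal (shear rupture): φR_n = 0.75 × 0.6 × 70 × 0.875 × 26 = 716.6 kips.
Governing: weld metal.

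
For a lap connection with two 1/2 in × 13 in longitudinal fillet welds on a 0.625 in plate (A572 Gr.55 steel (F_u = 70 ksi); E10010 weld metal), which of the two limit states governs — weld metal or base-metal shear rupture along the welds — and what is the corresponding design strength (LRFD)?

φR_n ≈ 414 kip (weld metal governs)

E100XX → F_EXX = 100 ksi.
t_e = 0.707 × 0.5 = 0.3535 in; L = 26 in.
Weld metal: φR_n = 0.75 × 0.6 × 100 × 0.3535 × 26 = 413.6 kip.
Base metal (shear rupture): φR_n = 0.75 × 0.6 × 70 × 0.625 × 26 = 511.9 kip.
Governing: weld metal.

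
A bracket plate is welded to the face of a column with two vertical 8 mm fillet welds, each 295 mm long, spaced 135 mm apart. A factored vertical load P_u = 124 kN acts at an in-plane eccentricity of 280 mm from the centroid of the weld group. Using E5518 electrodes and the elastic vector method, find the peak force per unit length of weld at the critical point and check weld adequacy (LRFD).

f_max ≈ 916 N/mm; adequate

E55XX → F_EXX = 550 MPa.
Total weld length L_w = 590 mm. Treat welds as unit-width lines.
Polar moment about centroid: J = 2[d³/12 + d(b/2)²] = 2[295³/12 + 295×67.5²] = 6967000 mm³.
Direct shear f_v = P/L_w = 124×10³ / 590 = 210.2 N/mm (vertical).
Torsion M = P·e = 124×10³ × 280 = 34720000 N·mm.
Critical point at (x, y) = (67.5, 147.5) from centroid. f_tx = M·y/J = 735.1 N/mm; f_ty = M·x/J = 336.4 N/mm.
Resultant f_max = √[f_tx² + (f_v + f_ty)²] = √[735.1² + (210.2 + 336.4)²] = 916 N/mm.
Capacity per unit length: φr_n = 0.75 × 0.6 × 550 × (0.707 × 8) = 1400 N/mm.
916 ≤ 1400 → adequate.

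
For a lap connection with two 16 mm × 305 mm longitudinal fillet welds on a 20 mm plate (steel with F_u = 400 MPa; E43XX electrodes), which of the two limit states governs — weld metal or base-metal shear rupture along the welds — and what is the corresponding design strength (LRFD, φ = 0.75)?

φR_n ≈ 1340 kN (weld metal governs)

E43XX → F_EXX = 430 MPa.
t_e = 0.707 × 16 = 11.31 mm; L = 610 mm.
Weld metal: φR_n = 0.75 × 0.6 × 430 × 11.31 × 610 × 10⁻³ = 1335 kN.
Base metal (shear rupture): φR_n = 0.75 × 0.6 × 400 × 20 × 610 × 10⁻³ = 2196 kN.
Governing: weld metal.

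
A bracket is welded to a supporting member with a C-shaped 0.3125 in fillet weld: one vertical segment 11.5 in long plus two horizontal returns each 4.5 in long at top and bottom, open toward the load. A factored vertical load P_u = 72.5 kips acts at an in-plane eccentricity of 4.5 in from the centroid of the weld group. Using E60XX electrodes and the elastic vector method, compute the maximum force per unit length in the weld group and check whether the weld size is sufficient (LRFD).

E60XX → F_EXX = 60 ksi.
Total weld length L_w = 20.5 in. Treat welds as unit-width lines.
Centroid: x̄ = 2×4.5×2.25 / 20.5 = 0.9878 in from the vertical weld.
Polar moment about centroid: J = I_x + I_y = [11.5³/12 + 2×4.5×5.75²] + [11.5×0.9878² + 2(4.5³/12 + 4.5×1.262²)] = 465 in³.
Direct shear f_v = P/L_w = 72.5 / 20.5 = 3.537 kip/in (vertical).
Torsion M = P·e = 72.5 × 4.5 = 326.25 kip·in.
Critical point at (x, y) = (3.512, 5.75) from centroid. f_tx = M·y/J = 4.034 kip/in; f_ty = M·x/J = 2.464 kip/in.
Resultant f_max = √[f_tx² + (f_v + f_ty)²] = √[4.034² + (3.537 + 2.464)²] = 7.23 kip/in.
Capacity per unit length: φr_n = 0.75 × 0.6 × 60 × (0.707 × 0.3125) = 5.965 kip/in.
7.23 > 5.965 → NOT adequate.

f_max ≈ 7.23 kip/in; NOT adequate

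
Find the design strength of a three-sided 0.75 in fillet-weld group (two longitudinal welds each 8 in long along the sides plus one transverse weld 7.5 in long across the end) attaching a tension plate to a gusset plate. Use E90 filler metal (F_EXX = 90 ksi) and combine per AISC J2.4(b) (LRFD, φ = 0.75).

φR_n ≈ 534 kips

t_e = 0.707 × 0.75 = 0.5302 in.
R_nwl = 0.6 × 90 × 0.5302 × 16 = 458.1 kips (longitudinal, 2 welds).
R_nwt = 0.6 × 90 × 0.5302 × 7.5 = 214.8 kips (transverse, base value).
(i) R_nwl + R_nwt = 672.9 kips; (ii) 0.85 R_nwl + 1.5 R_nwt = 711.5 kips.
R_n = max = 711.5 kips [governs: (ii)]; φR_n = 533.7 kips.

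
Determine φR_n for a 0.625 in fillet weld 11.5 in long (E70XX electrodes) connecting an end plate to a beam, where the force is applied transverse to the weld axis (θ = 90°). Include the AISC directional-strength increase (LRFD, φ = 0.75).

φR_n ≈ 240 kip

E70XX → F_EXX = 70 ksi.
t_e = 0.707 × 0.625 = 0.4419 in; A_we = 0.4419 × 11.5 = 5.082 in².
Directional factor: 1.0 + 0.5 sin^1.5(90°) = 1.5.
F_nw = 0.6 × 70 × 1.5 = 63 ksi.
φR_n = 0.75 × 63 × 5.082 = 240.1 kip.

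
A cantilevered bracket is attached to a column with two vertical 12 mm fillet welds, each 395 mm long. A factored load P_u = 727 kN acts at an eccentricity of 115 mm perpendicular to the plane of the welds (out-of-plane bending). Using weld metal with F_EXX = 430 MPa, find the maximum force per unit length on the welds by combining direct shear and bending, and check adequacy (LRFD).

f_max ≈ 1850 N/mm; NOT adequate

L_w = 2 × 395 = 790 mm; section modulus (unit throat) S = 2 × L²/6 = 52010 mm².
Direct shear f_v = P/L_w = 727×10³/790 = 920.3 N/mm.
Moment M = P × e = 727×10³ × 115 = 83605000 N·mm; bending f_b = M/S = 1608 N/mm.
f_max = √(f_v² + f_b²) = √(920.3² + 1608²) = 1852 N/mm.
φr_n = 0.75 × 0.6 × 430 × (0.707 × 12) = 1642 N/mm → NOT adequate.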